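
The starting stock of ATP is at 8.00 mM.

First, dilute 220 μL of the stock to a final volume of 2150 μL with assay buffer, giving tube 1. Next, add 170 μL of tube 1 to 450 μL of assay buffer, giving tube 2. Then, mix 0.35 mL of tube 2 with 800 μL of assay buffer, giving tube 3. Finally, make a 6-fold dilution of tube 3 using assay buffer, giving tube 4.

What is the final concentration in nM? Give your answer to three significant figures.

Step 1: 220 μL brought to 2150 μL → factor 2150/220 = 9.7727
Step 2: 170 μL + 450 μL = 620 μL total → factor 620/170 = 3.6471
Step 3: 0.35 mL + 800 μL = 1.15 mL total → factor 1.15/0.35 = 3.2857
Step 4: 6-fold → factor 6
Overall dilution factor = 9.7727 × 3.6471 × 3.2857 × 6 = 702.65
Final = 8.00 mM / 702.65 = 0.01139 mM = 1.14 × 10^4 nM

1.14 × 10^4 nM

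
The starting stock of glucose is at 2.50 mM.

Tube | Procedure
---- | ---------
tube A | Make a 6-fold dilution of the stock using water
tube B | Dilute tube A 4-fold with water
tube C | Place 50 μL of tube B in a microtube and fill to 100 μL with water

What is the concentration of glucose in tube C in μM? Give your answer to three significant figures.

52.1 μM

Step 1: 6-fold → factor 6
Step 2: 4-fold → factor 4
Step 3: 50 μL brought to 100 μL → factor 100/50 = 2
Overall dilution factor = 6 × 4 × 2 = 48
Final = 2.50 mM / 48 = 0.05208 mM = 52.1 μM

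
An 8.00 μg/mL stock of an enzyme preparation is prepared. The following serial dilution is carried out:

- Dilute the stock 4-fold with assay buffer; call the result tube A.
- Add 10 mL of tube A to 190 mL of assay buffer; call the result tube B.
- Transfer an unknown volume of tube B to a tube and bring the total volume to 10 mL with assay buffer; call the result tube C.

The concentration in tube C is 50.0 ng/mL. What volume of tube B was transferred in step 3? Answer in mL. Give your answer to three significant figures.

5.00 mL

Step 1: 4-fold → factor 4
Step 2: 10 mL + 190 mL = 200 mL total → factor 200/10 = 20
Step 3: v brought to 10 mL → factor = 10 mL/v
Product of known-step factors = 80
Overall factor = 8.00 μg/mL / (50.0 ng/mL) = 160
Step-3 factor = 160 / 80 = 2
v = 10 mL / 2 = 5.00 mL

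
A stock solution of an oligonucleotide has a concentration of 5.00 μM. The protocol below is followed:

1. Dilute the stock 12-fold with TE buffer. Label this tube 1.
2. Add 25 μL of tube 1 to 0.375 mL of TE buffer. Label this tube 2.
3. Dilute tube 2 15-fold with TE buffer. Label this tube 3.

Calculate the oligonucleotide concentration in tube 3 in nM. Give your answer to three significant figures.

1.74 nM

Step 1: 12-fold → factor 12
Step 2: 25 μL + 0.375 mL = 400 μL total → factor 400/25 = 16
Step 3: 15-fold → factor 15
Dilution factor through tube 3 = 12 × 16 × 15 = 2880
[tube 3] = 5.00 μM / 2880 = 0.001736 μM = 1.74 nM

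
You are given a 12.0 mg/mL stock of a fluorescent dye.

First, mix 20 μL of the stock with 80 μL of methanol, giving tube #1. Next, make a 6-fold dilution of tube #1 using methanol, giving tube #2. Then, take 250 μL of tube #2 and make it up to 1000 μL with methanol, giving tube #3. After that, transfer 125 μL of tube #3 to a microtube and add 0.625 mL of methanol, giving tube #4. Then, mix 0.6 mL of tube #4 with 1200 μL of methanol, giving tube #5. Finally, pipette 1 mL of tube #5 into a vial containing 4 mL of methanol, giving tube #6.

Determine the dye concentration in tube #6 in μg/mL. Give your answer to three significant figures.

1.11 μg/mL

Step 1: 20 μL + 80 μL = 100 μL total → factor 100/20 = 5
Step 2: 6-fold → factor 6
Step 3: 250 μL brought to 1000 μL → factor 1000/250 = 4
Step 4: 125 μL + 0.625 mL = 750 μL total → factor 750/125 = 6
Step 5: 0.6 mL + 1200 μL = 1.8 mL total → factor 1.8/0.6 = 3
Step 6: 1 mL + 4 mL = 5 mL total → factor 5/1 = 5
Overall dilution factor = 5 × 6 × 4 × 6 × 3 × 5 = 10800
Final = 12.0 mg/mL / 10800 = 0.001111 mg/mL = 1.11 μg/mL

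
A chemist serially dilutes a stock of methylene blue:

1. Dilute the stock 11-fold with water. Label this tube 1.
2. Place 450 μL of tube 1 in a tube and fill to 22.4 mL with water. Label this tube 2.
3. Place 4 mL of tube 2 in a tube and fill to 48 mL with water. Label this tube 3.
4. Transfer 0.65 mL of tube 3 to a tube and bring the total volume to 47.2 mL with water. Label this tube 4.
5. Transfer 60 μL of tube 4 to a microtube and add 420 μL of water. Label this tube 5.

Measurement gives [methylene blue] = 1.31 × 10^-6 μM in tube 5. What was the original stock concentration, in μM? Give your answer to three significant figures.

5.00 μM

Step 1: 11-fold → factor 11
Step 2: 450 μL brought to 22.4 mL → factor 22400/450 = 49.778
Step 3: 4 mL brought to 48 mL → factor 48/4 = 12
Step 4: 0.65 mL brought to 47.2 mL → factor 47.2/0.65 = 72.615
Step 5: 60 μL + 420 μL = 480 μL total → factor 480/60 = 8
Overall dilution factor = 11 × 49.778 × 12 × 72.615 × 8 = 3.8171 × 10^6
Stock = 1.31 × 10^-6 μM × 3.8171 × 10^6 = 5.00 μM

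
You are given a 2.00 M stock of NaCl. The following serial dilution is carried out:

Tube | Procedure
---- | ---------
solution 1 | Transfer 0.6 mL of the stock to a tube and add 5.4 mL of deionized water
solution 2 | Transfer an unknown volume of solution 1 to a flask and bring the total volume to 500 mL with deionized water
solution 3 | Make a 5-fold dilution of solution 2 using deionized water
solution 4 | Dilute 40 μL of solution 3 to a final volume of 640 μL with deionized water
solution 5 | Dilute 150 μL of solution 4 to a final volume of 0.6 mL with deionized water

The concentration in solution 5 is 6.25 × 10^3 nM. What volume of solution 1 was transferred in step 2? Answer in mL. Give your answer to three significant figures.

5.00 mL

Step 1: 0.6 mL + 5.4 mL = 6 mL total → factor 6/0.6 = 10
Step 2: v brought to 500 mL → factor = 500 mL/v
Step 3: 5-fold → factor 5
Step 4: 40 μL brought to 640 μL → factor 640/40 = 16
Step 5: 150 μL brought to 0.6 mL → factor 600/150 = 4
Product of known-step factors = 3200
Overall factor = 2.00 M / (6.25 × 10^3 nM) = 3.2 × 10^5
Step-2 factor = 3.2 × 10^5 / 3200 = 100
v = 500 mL / 100 = 5.00 mL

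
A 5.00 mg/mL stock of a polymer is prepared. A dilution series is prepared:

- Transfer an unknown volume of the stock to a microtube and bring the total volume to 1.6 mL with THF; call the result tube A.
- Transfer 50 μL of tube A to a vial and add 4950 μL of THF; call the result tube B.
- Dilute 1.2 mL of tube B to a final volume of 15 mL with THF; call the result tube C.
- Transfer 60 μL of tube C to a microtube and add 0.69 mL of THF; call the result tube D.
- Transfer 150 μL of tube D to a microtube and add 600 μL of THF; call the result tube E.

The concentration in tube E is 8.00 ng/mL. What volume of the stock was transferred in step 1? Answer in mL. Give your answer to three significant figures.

0.200 mL

Step 1: v brought to 1.6 mL → factor = 1.6 mL/v
Step 2: 50 μL + 4950 μL = 5000 μL total → factor 5000/50 = 100
Step 3: 1.2 mL brought to 15 mL → factor 15/1.2 = 12.5
Step 4: 60 μL + 0.69 mL = 750 μL total → factor 750/60 = 12.5
Step 5: 150 μL + 600 μL = 750 μL total → factor 750/150 = 5
Product of known-step factors = 78125
Overall factor = 5.00 mg/mL / (8.00 ng/mL) = 6.25 × 10^5
Step-1 factor = 6.25 × 10^5 / 78125 = 8
v = 1.6 mL / 8 = 0.200 mL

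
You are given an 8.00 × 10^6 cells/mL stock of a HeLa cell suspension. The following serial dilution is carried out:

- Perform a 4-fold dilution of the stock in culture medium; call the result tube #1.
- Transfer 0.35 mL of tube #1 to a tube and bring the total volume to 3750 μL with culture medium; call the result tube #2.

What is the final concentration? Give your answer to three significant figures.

Step 1: 4-fold → factor 4
Step 2: 0.35 mL brought to 3750 μL → factor 3.75/0.35 = 10.714
Overall dilution factor = 4 × 10.714 = 42.857
Final = 8.00 × 10^6 cells/mL / 42.857 = 1.87 × 10^5 cells/mL

1.87 × 10^5 cells/mL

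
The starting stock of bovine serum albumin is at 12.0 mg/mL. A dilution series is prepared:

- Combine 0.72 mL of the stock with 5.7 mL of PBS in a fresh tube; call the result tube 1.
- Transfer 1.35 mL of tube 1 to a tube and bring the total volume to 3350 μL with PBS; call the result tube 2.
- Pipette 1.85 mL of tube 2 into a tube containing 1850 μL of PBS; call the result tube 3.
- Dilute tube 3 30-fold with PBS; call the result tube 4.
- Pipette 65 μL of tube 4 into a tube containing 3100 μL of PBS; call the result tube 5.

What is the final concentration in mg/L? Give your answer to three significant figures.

0.186 mg/L

Step 1: 0.72 mL + 5.7 mL = 6.42 mL total → factor 6.42/0.72 = 8.9167
Step 2: 1.35 mL brought to 3350 μL → factor 3.35/1.35 = 2.4815
Step 3: 1.85 mL + 1850 μL = 3.7 mL total → factor 3.7/1.85 = 2
Step 4: 30-fold → factor 30
Step 5: 65 μL + 3100 μL = 3165 μL total → factor 3165/65 = 48.692
Overall dilution factor = 8.9167 × 2.4815 × 2 × 30 × 48.692 = 64644
Final = 12.0 mg/mL / 64644 = 0.0001856 mg/mL = 0.186 mg/L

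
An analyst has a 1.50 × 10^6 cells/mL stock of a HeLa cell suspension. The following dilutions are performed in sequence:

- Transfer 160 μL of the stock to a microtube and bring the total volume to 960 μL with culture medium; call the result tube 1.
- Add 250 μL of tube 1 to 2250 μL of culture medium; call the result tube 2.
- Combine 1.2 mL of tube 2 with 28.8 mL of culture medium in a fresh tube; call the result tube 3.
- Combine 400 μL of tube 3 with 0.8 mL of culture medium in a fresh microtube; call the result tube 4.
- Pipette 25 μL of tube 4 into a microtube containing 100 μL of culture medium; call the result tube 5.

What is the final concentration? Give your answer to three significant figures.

Step 1: 160 μL brought to 960 μL → factor 960/160 = 6
Step 2: 250 μL + 2250 μL = 2500 μL total → factor 2500/250 = 10
Step 3: 1.2 mL + 28.8 mL = 30 mL total → factor 30/1.2 = 25
Step 4: 400 μL + 0.8 mL = 1200 μL total → factor 1200/400 = 3
Step 5: 25 μL + 100 μL = 125 μL total → factor 125/25 = 5
Overall dilution factor = 6 × 10 × 25 × 3 × 5 = 22500
Final = 1.50 × 10^6 cells/mL / 22500 = 66.7 cells/mL

66.7 cells/mL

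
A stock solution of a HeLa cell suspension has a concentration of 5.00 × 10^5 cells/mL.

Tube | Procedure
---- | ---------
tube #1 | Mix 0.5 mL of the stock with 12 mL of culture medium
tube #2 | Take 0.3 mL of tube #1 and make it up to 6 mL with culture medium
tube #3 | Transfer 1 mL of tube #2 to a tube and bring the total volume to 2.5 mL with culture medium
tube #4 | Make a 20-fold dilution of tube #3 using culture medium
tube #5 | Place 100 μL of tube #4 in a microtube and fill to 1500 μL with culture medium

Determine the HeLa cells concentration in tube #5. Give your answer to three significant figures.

1.33 cells/mL

Step 1: 0.5 mL + 12 mL = 12.5 mL total → factor 12.5/0.5 = 25
Step 2: 0.3 mL brought to 6 mL → factor 6/0.3 = 20
Step 3: 1 mL brought to 2.5 mL → factor 2.5/1 = 2.5
Step 4: 20-fold → factor 20
Step 5: 100 μL brought to 1500 μL → factor 1500/100 = 15
Overall dilution factor = 25 × 20 × 2.5 × 20 × 15 = 3.75 × 10^5
Final = 5.00 × 10^5 cells/mL / 3.75 × 10^5 = 1.33 cells/mL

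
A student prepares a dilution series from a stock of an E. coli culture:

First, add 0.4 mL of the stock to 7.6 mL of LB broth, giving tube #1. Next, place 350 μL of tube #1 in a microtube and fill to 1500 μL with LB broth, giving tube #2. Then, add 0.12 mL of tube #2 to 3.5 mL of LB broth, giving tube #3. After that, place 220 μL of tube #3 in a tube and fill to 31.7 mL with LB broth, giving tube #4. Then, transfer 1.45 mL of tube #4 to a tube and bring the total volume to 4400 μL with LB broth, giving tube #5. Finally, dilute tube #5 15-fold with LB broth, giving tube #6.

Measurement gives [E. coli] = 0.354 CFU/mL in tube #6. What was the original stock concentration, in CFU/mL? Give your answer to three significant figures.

6.00 × 10^6 CFU/mL

Step 1: 0.4 mL + 7.6 mL = 8 mL total → factor 8/0.4 = 20
Step 2: 350 μL brought to 1500 μL → factor 1500/350 = 4.2857
Step 3: 0.12 mL + 3.5 mL = 3.62 mL total → factor 3.62/0.12 = 30.167
Step 4: 220 μL brought to 31.7 mL → factor 31700/220 = 144.09
Step 5: 1.45 mL brought to 4400 μL → factor 4.4/1.45 = 3.0345
Step 6: 15-fold → factor 15
Overall dilution factor = 20 × 4.2857 × 30.167 × 144.09 × 3.0345 × 15 = 1.6959 × 10^7
Stock = 0.354 CFU/mL × 1.6959 × 10^7 = 6.00 × 10^6 CFU/mL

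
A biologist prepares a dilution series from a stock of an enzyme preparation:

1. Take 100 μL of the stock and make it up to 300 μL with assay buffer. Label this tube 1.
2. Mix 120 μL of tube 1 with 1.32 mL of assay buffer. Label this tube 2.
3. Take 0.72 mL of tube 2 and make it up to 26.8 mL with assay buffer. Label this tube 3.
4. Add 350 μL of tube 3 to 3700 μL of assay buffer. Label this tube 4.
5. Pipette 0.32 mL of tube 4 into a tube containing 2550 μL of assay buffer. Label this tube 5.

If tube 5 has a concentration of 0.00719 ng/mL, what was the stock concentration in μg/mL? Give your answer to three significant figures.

Step 1: 100 μL brought to 300 μL → factor 300/100 = 3
Step 2: 120 μL + 1.32 mL = 1440 μL total → factor 1440/120 = 12
Step 3: 0.72 mL brought to 26.8 mL → factor 26.8/0.72 = 37.222
Step 4: 350 μL + 3700 μL = 4050 μL total → factor 4050/350 = 11.571
Step 5: 0.32 mL + 2550 μL = 2.87 mL total → factor 2.87/0.32 = 8.9688
Overall dilution factor = 3 × 12 × 37.222 × 11.571 × 8.9688 = 1.3907 × 10^5
Stock = 0.00719 ng/mL × 1.3907 × 10^5 = 999.9 ng/mL = 1.00 μg/mL

1.00 μg/mL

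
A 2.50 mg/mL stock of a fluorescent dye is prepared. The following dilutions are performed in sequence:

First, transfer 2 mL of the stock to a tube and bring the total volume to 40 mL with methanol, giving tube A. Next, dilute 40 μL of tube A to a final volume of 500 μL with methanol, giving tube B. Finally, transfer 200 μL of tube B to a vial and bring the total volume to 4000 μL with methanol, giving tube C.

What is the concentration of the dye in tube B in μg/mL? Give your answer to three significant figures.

10.0 μg/mL

Step 1: 2 mL brought to 40 mL → factor 40/2 = 20
Step 2: 40 μL brought to 500 μL → factor 500/40 = 12.5
Dilution factor through tube B = 20 × 12.5 = 250
[tube B] = 2.50 mg/mL / 250 = 0.01000 mg/mL = 10.0 μg/mL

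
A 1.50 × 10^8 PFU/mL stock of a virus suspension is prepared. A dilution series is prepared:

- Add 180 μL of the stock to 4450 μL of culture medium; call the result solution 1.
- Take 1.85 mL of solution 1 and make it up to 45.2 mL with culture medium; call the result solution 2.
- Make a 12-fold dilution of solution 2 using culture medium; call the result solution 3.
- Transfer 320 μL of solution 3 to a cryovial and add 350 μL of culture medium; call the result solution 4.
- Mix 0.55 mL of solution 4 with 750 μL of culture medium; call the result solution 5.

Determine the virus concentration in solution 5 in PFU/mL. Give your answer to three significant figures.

4.02 × 10^3 PFU/mL

Step 1: 180 μL + 4450 μL = 4630 μL total → factor 4630/180 = 25.722
Step 2: 1.85 mL brought to 45.2 mL → factor 45.2/1.85 = 24.432
Step 3: 12-fold → factor 12
Step 4: 320 μL + 350 μL = 670 μL total → factor 670/320 = 2.0938
Step 5: 0.55 mL + 750 μL = 1.3 mL total → factor 1.3/0.55 = 2.3636
Overall dilution factor = 25.722 × 24.432 × 12 × 2.0938 × 2.3636 = 37322
Final = 1.50 × 10^8 PFU/mL / 37322 = 4.02 × 10^3 PFU/mL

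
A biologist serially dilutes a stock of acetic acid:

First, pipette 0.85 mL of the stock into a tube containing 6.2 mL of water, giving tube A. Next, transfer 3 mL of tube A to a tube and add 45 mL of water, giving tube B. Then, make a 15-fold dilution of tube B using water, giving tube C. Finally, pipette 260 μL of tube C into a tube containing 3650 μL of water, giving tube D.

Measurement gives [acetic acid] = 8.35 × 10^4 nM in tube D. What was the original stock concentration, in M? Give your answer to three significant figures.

2.50 M

Step 1: 0.85 mL + 6.2 mL = 7.05 mL total → factor 7.05/0.85 = 8.2941
Step 2: 3 mL + 45 mL = 48 mL total → factor 48/3 = 16
Step 3: 15-fold → factor 15
Step 4: 260 μL + 3650 μL = 3910 μL total → factor 3910/260 = 15.038
Overall dilution factor = 8.2941 × 16 × 15 × 15.038 = 29935
Stock = 8.35 × 10^4 nM × 29935 = 2.500 × 10^9 nM = 2.50 M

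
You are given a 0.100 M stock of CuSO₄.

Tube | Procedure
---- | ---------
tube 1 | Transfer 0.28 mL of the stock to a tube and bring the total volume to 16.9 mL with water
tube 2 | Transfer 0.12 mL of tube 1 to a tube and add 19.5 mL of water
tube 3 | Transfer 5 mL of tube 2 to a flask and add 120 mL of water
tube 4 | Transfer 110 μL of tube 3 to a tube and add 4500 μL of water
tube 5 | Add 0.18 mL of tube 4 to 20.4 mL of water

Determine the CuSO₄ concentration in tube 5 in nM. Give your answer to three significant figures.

0.0846 nM

Step 1: 0.28 mL brought to 16.9 mL → factor 16.9/0.28 = 60.357
Step 2: 0.12 mL + 19.5 mL = 19.62 mL total → factor 19.62/0.12 = 163.5
Step 3: 5 mL + 120 mL = 125 mL total → factor 125/5 = 25
Step 4: 110 μL + 4500 μL = 4610 μL total → factor 4610/110 = 41.909
Step 5: 0.18 mL + 20.4 mL = 20.58 mL total → factor 20.58/0.18 = 114.33
Overall dilution factor = 60.357 × 163.5 × 25 × 41.909 × 114.33 = 1.1821 × 10^9
Final = 0.100 M / 1.1821 × 10^9 = 8.459 × 10^-11 M = 0.0846 nM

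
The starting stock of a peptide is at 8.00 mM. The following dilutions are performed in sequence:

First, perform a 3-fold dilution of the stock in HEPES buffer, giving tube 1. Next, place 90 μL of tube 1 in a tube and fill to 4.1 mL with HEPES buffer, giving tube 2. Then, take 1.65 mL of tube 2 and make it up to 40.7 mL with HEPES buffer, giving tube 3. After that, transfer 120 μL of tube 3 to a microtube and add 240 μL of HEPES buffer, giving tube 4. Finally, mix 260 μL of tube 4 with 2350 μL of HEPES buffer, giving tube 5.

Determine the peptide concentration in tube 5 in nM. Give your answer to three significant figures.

Step 1: 3-fold → factor 3
Step 2: 90 μL brought to 4.1 mL → factor 4100/90 = 45.556
Step 3: 1.65 mL brought to 40.7 mL → factor 40.7/1.65 = 24.667
Step 4: 120 μL + 240 μL = 360 μL total → factor 360/120 = 3
Step 5: 260 μL + 2350 μL = 2610 μL total → factor 2610/260 = 10.038
Overall dilution factor = 3 × 45.556 × 24.667 × 3 × 10.038 = 1.0152 × 10^5
Final = 8.00 mM / 1.0152 × 10^5 = 7.880 × 10^-5 mM = 78.8 nM

78.8 nM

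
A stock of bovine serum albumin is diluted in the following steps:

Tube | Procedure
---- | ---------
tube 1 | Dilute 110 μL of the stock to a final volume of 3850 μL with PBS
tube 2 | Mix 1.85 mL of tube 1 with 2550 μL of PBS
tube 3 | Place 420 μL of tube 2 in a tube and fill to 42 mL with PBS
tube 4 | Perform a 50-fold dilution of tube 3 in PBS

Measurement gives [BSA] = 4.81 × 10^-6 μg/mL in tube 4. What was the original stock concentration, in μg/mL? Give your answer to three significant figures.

2.00 μg/mL

Step 1: 110 μL brought to 3850 μL → factor 3850/110 = 35
Step 2: 1.85 mL + 2550 μL = 4.4 mL total → factor 4.4/1.85 = 2.3784
Step 3: 420 μL brought to 42 mL → factor 42000/420 = 100
Step 4: 50-fold → factor 50
Overall dilution factor = 35 × 2.3784 × 100 × 50 = 4.1622 × 10^5
Stock = 4.81 × 10^-6 μg/mL × 4.1622 × 10^5 = 2.00 μg/mL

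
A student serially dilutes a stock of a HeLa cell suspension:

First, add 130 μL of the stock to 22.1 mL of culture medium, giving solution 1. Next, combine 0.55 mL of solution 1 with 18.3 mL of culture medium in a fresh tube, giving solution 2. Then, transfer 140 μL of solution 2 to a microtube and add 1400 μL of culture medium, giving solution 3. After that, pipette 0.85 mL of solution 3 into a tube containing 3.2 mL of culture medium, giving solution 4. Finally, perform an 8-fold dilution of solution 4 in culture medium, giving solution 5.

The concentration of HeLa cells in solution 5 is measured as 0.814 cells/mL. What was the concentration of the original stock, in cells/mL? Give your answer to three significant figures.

Step 1: 130 μL + 22.1 mL = 22230 μL total → factor 22230/130 = 171
Step 2: 0.55 mL + 18.3 mL = 18.85 mL total → factor 18.85/0.55 = 34.273
Step 3: 140 μL + 1400 μL = 1540 μL total → factor 1540/140 = 11
Step 4: 0.85 mL + 3.2 mL = 4.05 mL total → factor 4.05/0.85 = 4.7647
Step 5: 8-fold → factor 8
Overall dilution factor = 171 × 34.273 × 11 × 4.7647 × 8 = 2.4573 × 10^6
Stock = 0.814 cells/mL × 2.4573 × 10^6 = 2.00 × 10^6 cells/mL

2.00 × 10^6 cells/mL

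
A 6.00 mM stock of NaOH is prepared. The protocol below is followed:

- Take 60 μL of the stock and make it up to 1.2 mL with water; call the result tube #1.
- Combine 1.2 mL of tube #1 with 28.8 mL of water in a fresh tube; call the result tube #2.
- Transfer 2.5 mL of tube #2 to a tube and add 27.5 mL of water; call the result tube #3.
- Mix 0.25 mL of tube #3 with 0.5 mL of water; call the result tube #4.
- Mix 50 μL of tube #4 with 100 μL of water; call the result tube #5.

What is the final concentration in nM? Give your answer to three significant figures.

111 nM

Step 1: 60 μL brought to 1.2 mL → factor 1200/60 = 20
Step 2: 1.2 mL + 28.8 mL = 30 mL total → factor 30/1.2 = 25
Step 3: 2.5 mL + 27.5 mL = 30 mL total → factor 30/2.5 = 12
Step 4: 0.25 mL + 0.5 mL = 0.75 mL total → factor 0.75/0.25 = 3
Step 5: 50 μL + 100 μL = 150 μL total → factor 150/50 = 3
Overall dilution factor = 20 × 25 × 12 × 3 × 3 = 54000
Final = 6.00 mM / 54000 = 0.0001111 mM = 111 nM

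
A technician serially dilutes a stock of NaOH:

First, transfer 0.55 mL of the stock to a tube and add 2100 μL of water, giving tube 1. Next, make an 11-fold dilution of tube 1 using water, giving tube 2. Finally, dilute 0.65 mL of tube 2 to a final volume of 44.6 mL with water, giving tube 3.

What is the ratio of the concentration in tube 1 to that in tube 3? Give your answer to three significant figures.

755

Step 1: 0.55 mL + 2100 μL = 2.65 mL total → factor 2.65/0.55 = 4.8182
Step 2: 11-fold → factor 11
Step 3: 0.65 mL brought to 44.6 mL → factor 44.6/0.65 = 68.615
Dilution factor to tube 1 = 4.8182; to tube 3 = 3636.6
[tube 1]/[tube 3] = (factor to tube 3)/(factor to tube 1) = 3636.6/4.8182 = 755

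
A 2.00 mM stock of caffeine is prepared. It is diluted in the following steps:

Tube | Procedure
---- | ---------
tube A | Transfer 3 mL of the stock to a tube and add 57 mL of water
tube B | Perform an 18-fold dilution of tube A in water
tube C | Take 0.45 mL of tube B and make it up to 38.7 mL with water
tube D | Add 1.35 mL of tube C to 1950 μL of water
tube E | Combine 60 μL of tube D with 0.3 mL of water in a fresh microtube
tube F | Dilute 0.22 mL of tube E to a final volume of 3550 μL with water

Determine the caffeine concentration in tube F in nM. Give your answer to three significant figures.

Step 1: 3 mL + 57 mL = 60 mL total → factor 60/3 = 20
Step 2: 18-fold → factor 18
Step 3: 0.45 mL brought to 38.7 mL → factor 38.7/0.45 = 86
Step 4: 1.35 mL + 1950 μL = 3.3 mL total → factor 3.3/1.35 = 2.4444
Step 5: 60 μL + 0.3 mL = 360 μL total → factor 360/60 = 6
Step 6: 0.22 mL brought to 3550 μL → factor 3.55/0.22 = 16.136
Overall dilution factor = 20 × 18 × 86 × 2.4444 × 6 × 16.136 = 7.3272 × 10^6
Final = 2.00 mM / 7.3272 × 10^6 = 2.730 × 10^-7 mM = 0.273 nM

0.273 nM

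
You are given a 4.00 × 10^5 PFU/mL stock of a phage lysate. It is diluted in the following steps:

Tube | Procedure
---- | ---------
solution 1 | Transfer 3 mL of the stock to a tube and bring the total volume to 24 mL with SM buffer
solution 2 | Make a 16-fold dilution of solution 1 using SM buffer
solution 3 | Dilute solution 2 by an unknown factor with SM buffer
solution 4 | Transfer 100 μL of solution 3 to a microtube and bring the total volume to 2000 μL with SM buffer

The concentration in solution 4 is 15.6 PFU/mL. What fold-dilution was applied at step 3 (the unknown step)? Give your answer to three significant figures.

10.0-fold

Step 1: 3 mL brought to 24 mL → factor 24/3 = 8
Step 2: 16-fold → factor 16
Step 3: unknown factor x
Step 4: 100 μL brought to 2000 μL → factor 2000/100 = 20
Product of known-step factors = 2560
Overall factor = 4.00 × 10^5 PFU/mL / (15.6 PFU/mL) = 25641
x = 25641 / 2560 = 10.0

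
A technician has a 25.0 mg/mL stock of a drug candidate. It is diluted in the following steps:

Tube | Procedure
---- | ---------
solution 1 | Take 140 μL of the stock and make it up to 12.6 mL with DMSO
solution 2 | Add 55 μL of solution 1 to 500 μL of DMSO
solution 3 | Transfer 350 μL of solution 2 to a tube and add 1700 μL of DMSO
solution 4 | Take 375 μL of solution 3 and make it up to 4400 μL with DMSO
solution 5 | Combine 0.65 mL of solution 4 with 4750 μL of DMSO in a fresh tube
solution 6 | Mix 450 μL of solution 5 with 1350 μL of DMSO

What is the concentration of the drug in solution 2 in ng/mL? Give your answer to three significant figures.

Step 1: 140 μL brought to 12.6 mL → factor 12600/140 = 90
Step 2: 55 μL + 500 μL = 555 μL total → factor 555/55 = 10.091
Dilution factor through solution 2 = 90 × 10.091 = 908.18
[solution 2] = 25.0 mg/mL / 908.18 = 0.02753 mg/mL = 2.75 × 10^4 ng/mL

2.75 × 10^4 ng/mL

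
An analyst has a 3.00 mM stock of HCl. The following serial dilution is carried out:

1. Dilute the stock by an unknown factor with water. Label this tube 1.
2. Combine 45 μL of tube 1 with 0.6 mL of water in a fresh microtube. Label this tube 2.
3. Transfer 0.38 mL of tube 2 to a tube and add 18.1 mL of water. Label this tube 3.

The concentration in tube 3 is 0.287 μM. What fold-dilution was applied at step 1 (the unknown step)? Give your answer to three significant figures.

Step 1: unknown factor x
Step 2: 45 μL + 0.6 mL = 645 μL total → factor 645/45 = 14.333
Step 3: 0.38 mL + 18.1 mL = 18.48 mL total → factor 18.48/0.38 = 48.632
Product of known-step factors = 697.05
Overall factor = 3.00 mM / (0.287 μM) = 10453
x = 10453 / 697.05 = 15.0

15.0-fold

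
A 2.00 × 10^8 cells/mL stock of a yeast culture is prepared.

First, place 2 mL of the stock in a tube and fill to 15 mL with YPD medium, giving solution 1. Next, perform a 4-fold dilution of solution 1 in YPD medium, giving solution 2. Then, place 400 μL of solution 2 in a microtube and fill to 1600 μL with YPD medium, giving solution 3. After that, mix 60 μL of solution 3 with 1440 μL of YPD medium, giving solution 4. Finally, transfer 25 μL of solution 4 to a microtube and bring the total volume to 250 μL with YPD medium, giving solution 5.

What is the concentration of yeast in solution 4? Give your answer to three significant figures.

Step 1: 2 mL brought to 15 mL → factor 15/2 = 7.5
Step 2: 4-fold → factor 4
Step 3: 400 μL brought to 1600 μL → factor 1600/400 = 4
Step 4: 60 μL + 1440 μL = 1500 μL total → factor 1500/60 = 25
Dilution factor through solution 4 = 7.5 × 4 × 4 × 25 = 3000
[solution 4] = 2.00 × 10^8 cells/mL / 3000 = 6.67 × 10^4 cells/mL

6.67 × 10^4 cells/mL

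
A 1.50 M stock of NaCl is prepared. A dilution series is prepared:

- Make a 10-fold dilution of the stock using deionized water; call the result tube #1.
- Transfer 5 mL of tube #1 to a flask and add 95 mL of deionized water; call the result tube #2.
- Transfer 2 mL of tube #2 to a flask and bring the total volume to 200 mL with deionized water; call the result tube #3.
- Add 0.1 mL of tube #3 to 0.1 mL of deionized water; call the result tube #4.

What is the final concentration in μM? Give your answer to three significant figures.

37.5 μM

Step 1: 10-fold → factor 10
Step 2: 5 mL + 95 mL = 100 mL total → factor 100/5 = 20
Step 3: 2 mL brought to 200 mL → factor 200/2 = 100
Step 4: 0.1 mL + 0.1 mL = 0.2 mL total → factor 0.2/0.1 = 2
Overall dilution factor = 10 × 20 × 100 × 2 = 40000
Final = 1.50 M / 40000 = 3.750 × 10^-5 M = 37.5 μM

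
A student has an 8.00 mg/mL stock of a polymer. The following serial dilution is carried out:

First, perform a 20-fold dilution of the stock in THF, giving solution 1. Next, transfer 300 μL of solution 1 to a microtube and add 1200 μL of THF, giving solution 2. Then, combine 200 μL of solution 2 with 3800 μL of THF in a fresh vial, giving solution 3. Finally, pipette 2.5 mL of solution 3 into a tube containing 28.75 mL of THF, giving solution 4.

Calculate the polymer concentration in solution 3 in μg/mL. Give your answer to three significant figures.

4.00 μg/mL

Step 1: 20-fold → factor 20
Step 2: 300 μL + 1200 μL = 1500 μL total → factor 1500/300 = 5
Step 3: 200 μL + 3800 μL = 4000 μL total → factor 4000/200 = 20
Dilution factor through solution 3 = 20 × 5 × 20 = 2000
[solution 3] = 8.00 mg/mL / 2000 = 0.004000 mg/mL = 4.00 μg/mL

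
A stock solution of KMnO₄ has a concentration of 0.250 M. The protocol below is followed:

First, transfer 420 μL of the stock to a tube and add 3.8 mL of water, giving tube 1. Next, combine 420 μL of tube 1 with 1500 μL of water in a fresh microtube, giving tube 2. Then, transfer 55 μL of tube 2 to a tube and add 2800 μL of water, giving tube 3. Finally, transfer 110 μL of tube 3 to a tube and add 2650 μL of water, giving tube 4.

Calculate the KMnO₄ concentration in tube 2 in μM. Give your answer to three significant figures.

Step 1: 420 μL + 3.8 mL = 4220 μL total → factor 4220/420 = 10.048
Step 2: 420 μL + 1500 μL = 1920 μL total → factor 1920/420 = 4.5714
Dilution factor through tube 2 = 10.048 × 4.5714 = 45.932
[tube 2] = 0.250 M / 45.932 = 0.005443 M = 5.44 × 10^3 μM

5.44 × 10^3 μM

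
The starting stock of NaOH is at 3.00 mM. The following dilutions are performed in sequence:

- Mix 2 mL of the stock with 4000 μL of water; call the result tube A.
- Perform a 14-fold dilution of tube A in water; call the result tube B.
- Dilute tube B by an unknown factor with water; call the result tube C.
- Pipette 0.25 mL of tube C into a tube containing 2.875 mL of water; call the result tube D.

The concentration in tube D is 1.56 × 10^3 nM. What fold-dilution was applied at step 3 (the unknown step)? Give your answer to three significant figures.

3.66-fold

Step 1: 2 mL + 4000 μL = 6 mL total → factor 6/2 = 3
Step 2: 14-fold → factor 14
Step 3: unknown factor x
Step 4: 0.25 mL + 2.875 mL = 3.125 mL total → factor 3.125/0.25 = 12.5
Product of known-step factors = 525
Overall factor = 3.00 mM / (1.56 × 10^3 nM) = 1923.1
x = 1923.1 / 525 = 3.66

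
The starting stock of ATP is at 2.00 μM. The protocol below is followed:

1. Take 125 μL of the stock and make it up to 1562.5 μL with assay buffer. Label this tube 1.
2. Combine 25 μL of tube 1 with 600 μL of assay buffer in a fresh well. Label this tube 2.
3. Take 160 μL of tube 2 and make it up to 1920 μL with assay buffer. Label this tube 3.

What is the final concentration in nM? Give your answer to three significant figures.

Step 1: 125 μL brought to 1562.5 μL → factor 1562.5/125 = 12.5
Step 2: 25 μL + 600 μL = 625 μL total → factor 625/25 = 25
Step 3: 160 μL brought to 1920 μL → factor 1920/160 = 12
Overall dilution factor = 12.5 × 25 × 12 = 3750
Final = 2.00 μM / 3750 = 0.0005333 μM = 0.533 nM

0.533 nM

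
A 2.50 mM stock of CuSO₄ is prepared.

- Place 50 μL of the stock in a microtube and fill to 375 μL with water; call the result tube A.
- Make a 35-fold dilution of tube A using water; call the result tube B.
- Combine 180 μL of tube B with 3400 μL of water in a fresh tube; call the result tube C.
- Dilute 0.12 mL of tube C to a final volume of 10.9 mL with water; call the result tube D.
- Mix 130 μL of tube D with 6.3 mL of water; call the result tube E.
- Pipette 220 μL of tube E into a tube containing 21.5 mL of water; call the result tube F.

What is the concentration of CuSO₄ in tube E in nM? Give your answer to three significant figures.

0.107 nM

Step 1: 50 μL brought to 375 μL → factor 375/50 = 7.5
Step 2: 35-fold → factor 35
Step 3: 180 μL + 3400 μL = 3580 μL total → factor 3580/180 = 19.889
Step 4: 0.12 mL brought to 10.9 mL → factor 10.9/0.12 = 90.833
Step 5: 130 μL + 6.3 mL = 6430 μL total → factor 6430/130 = 49.462
Dilution factor through tube E = 7.5 × 35 × 19.889 × 90.833 × 49.462 = 2.3456 × 10^7
[tube E] = 2.50 mM / 2.3456 × 10^7 = 1.066 × 10^-7 mM = 0.107 nM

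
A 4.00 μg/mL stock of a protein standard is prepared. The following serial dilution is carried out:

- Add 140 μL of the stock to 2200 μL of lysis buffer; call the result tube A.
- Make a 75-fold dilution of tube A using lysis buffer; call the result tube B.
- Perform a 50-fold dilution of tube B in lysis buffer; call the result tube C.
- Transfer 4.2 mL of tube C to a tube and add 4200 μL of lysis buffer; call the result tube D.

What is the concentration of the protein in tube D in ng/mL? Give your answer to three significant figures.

Step 1: 140 μL + 2200 μL = 2340 μL total → factor 2340/140 = 16.714
Step 2: 75-fold → factor 75
Step 3: 50-fold → factor 50
Step 4: 4.2 mL + 4200 μL = 8.4 mL total → factor 8.4/4.2 = 2
Overall dilution factor = 16.714 × 75 × 50 × 2 = 1.2536 × 10^5
Final = 4.00 μg/mL / 1.2536 × 10^5 = 3.191 × 10^-5 μg/mL = 0.0319 ng/mL

0.0319 ng/mL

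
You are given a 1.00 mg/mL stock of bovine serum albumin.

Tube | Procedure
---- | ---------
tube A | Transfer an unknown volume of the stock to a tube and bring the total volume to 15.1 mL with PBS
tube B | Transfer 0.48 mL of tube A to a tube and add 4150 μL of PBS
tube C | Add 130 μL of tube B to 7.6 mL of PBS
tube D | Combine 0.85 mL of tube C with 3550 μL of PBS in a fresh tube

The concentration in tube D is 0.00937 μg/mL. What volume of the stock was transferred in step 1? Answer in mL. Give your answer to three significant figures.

Step 1: v brought to 15.1 mL → factor = 15.1 mL/v
Step 2: 0.48 mL + 4150 μL = 4.63 mL total → factor 4.63/0.48 = 9.6458
Step 3: 130 μL + 7.6 mL = 7730 μL total → factor 7730/130 = 59.462
Step 4: 0.85 mL + 3550 μL = 4.4 mL total → factor 4.4/0.85 = 5.1765
Product of known-step factors = 2969
Overall factor = 1.00 mg/mL / (0.00937 μg/mL) = 1.0672 × 10^5
Step-1 factor = 1.0672 × 10^5 / 2969 = 35.946
v = 15.1 mL / 35.946 = 0.420 mL

0.420 mL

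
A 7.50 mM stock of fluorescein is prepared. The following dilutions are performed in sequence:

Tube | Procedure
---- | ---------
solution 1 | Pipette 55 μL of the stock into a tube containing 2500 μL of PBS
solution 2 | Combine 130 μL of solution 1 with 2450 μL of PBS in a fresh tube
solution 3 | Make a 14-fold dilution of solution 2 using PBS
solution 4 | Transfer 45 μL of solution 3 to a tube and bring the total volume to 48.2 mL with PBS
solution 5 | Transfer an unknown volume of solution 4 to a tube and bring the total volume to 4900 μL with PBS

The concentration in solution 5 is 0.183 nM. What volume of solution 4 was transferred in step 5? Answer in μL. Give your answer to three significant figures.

1.65 × 10^3 μL

Step 1: 55 μL + 2500 μL = 2555 μL total → factor 2555/55 = 46.455
Step 2: 130 μL + 2450 μL = 2580 μL total → factor 2580/130 = 19.846
Step 3: 14-fold → factor 14
Step 4: 45 μL brought to 48.2 mL → factor 48200/45 = 1071.1
Step 5: v brought to 4900 μL → factor = 4900 μL/v
Product of known-step factors = 1.3825 × 10^7
Overall factor = 7.50 mM / (0.183 nM) = 4.0984 × 10^7
Step-5 factor = 4.0984 × 10^7 / 1.3825 × 10^7 = 2.9644
v = 4900 μL / 2.9644 = 1.65 × 10^3 μL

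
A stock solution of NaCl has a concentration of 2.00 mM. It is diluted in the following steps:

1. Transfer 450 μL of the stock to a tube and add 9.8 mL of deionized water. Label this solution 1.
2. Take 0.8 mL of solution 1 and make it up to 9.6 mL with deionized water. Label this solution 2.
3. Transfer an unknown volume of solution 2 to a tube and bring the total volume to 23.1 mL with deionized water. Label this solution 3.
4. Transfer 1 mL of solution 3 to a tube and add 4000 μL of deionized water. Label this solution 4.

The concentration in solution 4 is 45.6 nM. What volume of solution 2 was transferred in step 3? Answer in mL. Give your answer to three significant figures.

Step 1: 450 μL + 9.8 mL = 10250 μL total → factor 10250/450 = 22.778
Step 2: 0.8 mL brought to 9.6 mL → factor 9.6/0.8 = 12
Step 3: v brought to 23.1 mL → factor = 23.1 mL/v
Step 4: 1 mL + 4000 μL = 5 mL total → factor 5/1 = 5
Product of known-step factors = 1366.7
Overall factor = 2.00 mM / (45.6 nM) = 43860
Step-3 factor = 43860 / 1366.7 = 32.092
v = 23.1 mL / 32.092 = 0.720 mL

0.720 mL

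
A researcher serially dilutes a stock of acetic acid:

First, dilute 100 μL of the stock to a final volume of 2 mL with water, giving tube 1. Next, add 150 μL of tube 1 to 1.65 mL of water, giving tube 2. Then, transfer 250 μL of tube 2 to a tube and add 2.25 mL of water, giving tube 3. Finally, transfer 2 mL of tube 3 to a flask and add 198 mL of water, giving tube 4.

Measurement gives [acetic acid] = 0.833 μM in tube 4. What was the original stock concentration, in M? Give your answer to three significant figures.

0.200 M

Step 1: 100 μL brought to 2 mL → factor 2000/100 = 20
Step 2: 150 μL + 1.65 mL = 1800 μL total → factor 1800/150 = 12
Step 3: 250 μL + 2.25 mL = 2500 μL total → factor 2500/250 = 10
Step 4: 2 mL + 198 mL = 200 mL total → factor 200/2 = 100
Overall dilution factor = 20 × 12 × 10 × 100 = 2.4 × 10^5
Stock = 0.833 μM × 2.4 × 10^5 = 1.999 × 10^5 μM = 0.200 M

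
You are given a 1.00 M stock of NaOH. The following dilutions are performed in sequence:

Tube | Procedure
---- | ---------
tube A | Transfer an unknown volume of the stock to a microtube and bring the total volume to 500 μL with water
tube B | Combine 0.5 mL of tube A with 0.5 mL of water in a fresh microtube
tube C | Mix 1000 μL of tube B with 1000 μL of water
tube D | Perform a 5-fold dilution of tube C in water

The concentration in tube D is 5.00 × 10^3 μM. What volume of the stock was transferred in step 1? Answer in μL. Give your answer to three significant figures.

Step 1: v brought to 500 μL → factor = 500 μL/v
Step 2: 0.5 mL + 0.5 mL = 1 mL total → factor 1/0.5 = 2
Step 3: 1000 μL + 1000 μL = 2000 μL total → factor 2000/1000 = 2
Step 4: 5-fold → factor 5
Product of known-step factors = 20
Overall factor = 1.00 M / (5.00 × 10^3 μM) = 200
Step-1 factor = 200 / 20 = 10
v = 500 μL / 10 = 50.0 μL

50.0 μL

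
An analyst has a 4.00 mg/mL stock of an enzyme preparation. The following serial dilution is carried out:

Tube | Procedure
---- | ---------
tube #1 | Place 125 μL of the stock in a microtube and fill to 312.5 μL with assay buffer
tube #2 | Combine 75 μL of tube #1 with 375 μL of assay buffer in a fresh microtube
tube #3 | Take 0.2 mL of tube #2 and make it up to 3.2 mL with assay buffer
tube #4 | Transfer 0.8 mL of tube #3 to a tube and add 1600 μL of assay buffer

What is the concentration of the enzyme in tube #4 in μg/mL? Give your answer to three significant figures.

Step 1: 125 μL brought to 312.5 μL → factor 312.5/125 = 2.5
Step 2: 75 μL + 375 μL = 450 μL total → factor 450/75 = 6
Step 3: 0.2 mL brought to 3.2 mL → factor 3.2/0.2 = 16
Step 4: 0.8 mL + 1600 μL = 2.4 mL total → factor 2.4/0.8 = 3
Overall dilution factor = 2.5 × 6 × 16 × 3 = 720
Final = 4.00 mg/mL / 720 = 0.005556 mg/mL = 5.56 μg/mL

5.56 μg/mL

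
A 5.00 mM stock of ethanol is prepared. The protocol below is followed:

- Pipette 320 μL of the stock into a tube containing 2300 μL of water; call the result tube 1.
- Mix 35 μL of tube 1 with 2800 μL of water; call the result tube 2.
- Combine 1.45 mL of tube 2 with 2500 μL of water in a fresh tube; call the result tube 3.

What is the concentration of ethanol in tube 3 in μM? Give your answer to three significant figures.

2.77 μM

Step 1: 320 μL + 2300 μL = 2620 μL total → factor 2620/320 = 8.1875
Step 2: 35 μL + 2800 μL = 2835 μL total → factor 2835/35 = 81
Step 3: 1.45 mL + 2500 μL = 3.95 mL total → factor 3.95/1.45 = 2.7241
Dilution factor through tube 3 = 8.1875 × 81 × 2.7241 = 1806.6
[tube 3] = 5.00 mM / 1806.6 = 0.002768 mM = 2.77 μM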